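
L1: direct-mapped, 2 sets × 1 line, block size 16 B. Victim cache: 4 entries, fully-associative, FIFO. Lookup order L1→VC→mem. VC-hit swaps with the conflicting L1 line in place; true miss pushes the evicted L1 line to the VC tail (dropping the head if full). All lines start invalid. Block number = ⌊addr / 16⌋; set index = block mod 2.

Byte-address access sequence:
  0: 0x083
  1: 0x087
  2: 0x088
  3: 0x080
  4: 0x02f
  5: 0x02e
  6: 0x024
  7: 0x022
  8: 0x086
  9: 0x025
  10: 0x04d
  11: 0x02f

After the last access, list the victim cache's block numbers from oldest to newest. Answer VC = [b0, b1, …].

VC = [8, 4]

  [0] addr=0x83 blk=8 s=0: MISS | VC []
  [1] addr=0x87 blk=8 s=0: L1-HIT | VC []
  [2] addr=0x88 blk=8 s=0: L1-HIT | VC []
  [3] addr=0x80 blk=8 s=0: L1-HIT | VC []
  [4] addr=0x2f blk=2 s=0: MISS | VC [8]
  [5] addr=0x2e blk=2 s=0: L1-HIT | VC [8]
  [6] addr=0x24 blk=2 s=0: L1-HIT | VC [8]
  [7] addr=0x22 blk=2 s=0: L1-HIT | VC [8]
  [8] addr=0x86 blk=8 s=0: VC-HIT | VC [2]
  [9] addr=0x25 blk=2 s=0: VC-HIT | VC [8]
  [10] addr=0x4d blk=4 s=0: MISS | VC [8, 2]
  [11] addr=0x2f blk=2 s=0: VC-HIT | VC [8, 4]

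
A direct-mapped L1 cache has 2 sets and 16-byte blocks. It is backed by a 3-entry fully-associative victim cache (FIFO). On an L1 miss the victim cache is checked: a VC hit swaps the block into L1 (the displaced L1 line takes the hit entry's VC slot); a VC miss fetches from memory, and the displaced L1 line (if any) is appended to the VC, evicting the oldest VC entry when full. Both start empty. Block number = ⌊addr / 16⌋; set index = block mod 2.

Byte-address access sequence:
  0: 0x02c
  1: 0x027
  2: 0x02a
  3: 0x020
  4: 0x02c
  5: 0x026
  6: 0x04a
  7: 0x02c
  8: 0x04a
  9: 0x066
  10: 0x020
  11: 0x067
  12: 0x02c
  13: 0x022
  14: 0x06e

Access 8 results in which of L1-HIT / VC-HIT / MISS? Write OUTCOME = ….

OUTCOME = VC-HIT

#0 0x2c→b2/s0 MISS; vc=[]
#1 0x27→b2/s0 L1-HIT; vc=[]
#2 0x2a→b2/s0 L1-HIT; vc=[]
#3 0x20→b2/s0 L1-HIT; vc=[]
#4 0x2c→b2/s0 L1-HIT; vc=[]
#5 0x26→b2/s0 L1-HIT; vc=[]
#6 0x4a→b4/s0 MISS; vc=[2]
#7 0x2c→b2/s0 VC-HIT; vc=[4]
#8 0x4a→b4/s0 VC-HIT; vc=[2]
#9 0x66→b6/s0 MISS; vc=[2,4]
#10 0x20→b2/s0 VC-HIT; vc=[6,4]
#11 0x67→b6/s0 VC-HIT; vc=[2,4]
#12 0x2c→b2/s0 VC-HIT; vc=[6,4]
#13 0x22→b2/s0 L1-HIT; vc=[6,4]
#14 0x6e→b6/s0 VC-HIT; vc=[2,4]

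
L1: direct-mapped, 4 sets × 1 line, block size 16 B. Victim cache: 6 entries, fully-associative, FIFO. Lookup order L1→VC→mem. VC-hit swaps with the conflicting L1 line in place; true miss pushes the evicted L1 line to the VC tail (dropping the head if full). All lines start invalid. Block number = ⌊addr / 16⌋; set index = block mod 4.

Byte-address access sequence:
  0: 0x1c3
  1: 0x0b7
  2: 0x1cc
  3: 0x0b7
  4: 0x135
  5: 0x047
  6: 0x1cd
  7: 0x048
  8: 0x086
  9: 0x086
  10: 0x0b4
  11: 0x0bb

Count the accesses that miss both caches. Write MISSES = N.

#0 0x1c3→b28/s0 MISS; vc=[]
#1 0xb7→b11/s3 MISS; vc=[]
#2 0x1cc→b28/s0 L1-HIT; vc=[]
#3 0xb7→b11/s3 L1-HIT; vc=[]
#4 0x135→b19/s3 MISS; vc=[11]
#5 0x47→b4/s0 MISS; vc=[11,28]
#6 0x1cd→b28/s0 VC-HIT; vc=[11,4]
#7 0x48→b4/s0 VC-HIT; vc=[11,28]
#8 0x86→b8/s0 MISS; vc=[11,28,4]
#9 0x86→b8/s0 L1-HIT; vc=[11,28,4]
#10 0xb4→b11/s3 VC-HIT; vc=[19,28,4]
#11 0xbb→b11/s3 L1-HIT; vc=[19,28,4]

MISSES = 5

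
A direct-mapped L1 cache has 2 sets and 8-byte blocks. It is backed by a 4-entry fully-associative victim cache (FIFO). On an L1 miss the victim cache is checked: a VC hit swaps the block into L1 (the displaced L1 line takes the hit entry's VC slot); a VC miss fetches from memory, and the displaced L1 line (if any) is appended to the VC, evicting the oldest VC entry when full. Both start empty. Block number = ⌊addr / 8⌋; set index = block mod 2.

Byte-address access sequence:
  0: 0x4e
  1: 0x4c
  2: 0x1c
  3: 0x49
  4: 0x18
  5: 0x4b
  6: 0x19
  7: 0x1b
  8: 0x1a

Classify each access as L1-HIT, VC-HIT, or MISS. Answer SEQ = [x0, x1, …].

SEQ = [MISS, L1-HIT, MISS, VC-HIT, VC-HIT, VC-HIT, VC-HIT, L1-HIT, L1-HIT]

#0 0x4e→b9/s1 MISS; vc=[]
#1 0x4c→b9/s1 L1-HIT; vc=[]
#2 0x1c→b3/s1 MISS; vc=[9]
#3 0x49→b9/s1 VC-HIT; vc=[3]
#4 0x18→b3/s1 VC-HIT; vc=[9]
#5 0x4b→b9/s1 VC-HIT; vc=[3]
#6 0x19→b3/s1 VC-HIT; vc=[9]
#7 0x1b→b3/s1 L1-HIT; vc=[9]
#8 0x1a→b3/s1 L1-HIT; vc=[9]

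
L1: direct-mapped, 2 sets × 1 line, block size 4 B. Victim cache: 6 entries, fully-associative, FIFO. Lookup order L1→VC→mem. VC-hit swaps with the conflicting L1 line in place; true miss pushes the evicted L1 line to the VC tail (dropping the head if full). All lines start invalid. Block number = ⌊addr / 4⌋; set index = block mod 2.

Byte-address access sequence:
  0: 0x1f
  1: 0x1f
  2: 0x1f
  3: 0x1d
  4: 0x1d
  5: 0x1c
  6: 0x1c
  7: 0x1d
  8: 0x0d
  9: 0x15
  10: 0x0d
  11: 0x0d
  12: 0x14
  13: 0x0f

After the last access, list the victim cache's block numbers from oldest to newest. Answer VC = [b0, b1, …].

#0 0x1f→b7/s1 MISS; vc=[]
#1 0x1f→b7/s1 L1-HIT; vc=[]
#2 0x1f→b7/s1 L1-HIT; vc=[]
#3 0x1d→b7/s1 L1-HIT; vc=[]
#4 0x1d→b7/s1 L1-HIT; vc=[]
#5 0x1c→b7/s1 L1-HIT; vc=[]
#6 0x1c→b7/s1 L1-HIT; vc=[]
#7 0x1d→b7/s1 L1-HIT; vc=[]
#8 0xd→b3/s1 MISS; vc=[7]
#9 0x15→b5/s1 MISS; vc=[7,3]
#10 0xd→b3/s1 VC-HIT; vc=[7,5]
#11 0xd→b3/s1 L1-HIT; vc=[7,5]
#12 0x14→b5/s1 VC-HIT; vc=[7,3]
#13 0xf→b3/s1 VC-HIT; vc=[7,5]

VC = [7, 5]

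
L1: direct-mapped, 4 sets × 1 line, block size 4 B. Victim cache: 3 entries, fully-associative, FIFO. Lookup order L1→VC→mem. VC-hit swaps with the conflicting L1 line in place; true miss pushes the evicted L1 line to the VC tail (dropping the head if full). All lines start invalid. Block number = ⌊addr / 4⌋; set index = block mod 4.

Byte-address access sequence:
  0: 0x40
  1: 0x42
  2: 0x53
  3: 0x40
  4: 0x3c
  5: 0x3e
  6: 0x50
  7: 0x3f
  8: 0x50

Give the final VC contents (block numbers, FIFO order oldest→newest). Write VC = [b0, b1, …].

VC = [16]

#0 0x40→b16/s0 MISS; vc=[]
#1 0x42→b16/s0 L1-HIT; vc=[]
#2 0x53→b20/s0 MISS; vc=[16]
#3 0x40→b16/s0 VC-HIT; vc=[20]
#4 0x3c→b15/s3 MISS; vc=[20]
#5 0x3e→b15/s3 L1-HIT; vc=[20]
#6 0x50→b20/s0 VC-HIT; vc=[16]
#7 0x3f→b15/s3 L1-HIT; vc=[16]
#8 0x50→b20/s0 L1-HIT; vc=[16]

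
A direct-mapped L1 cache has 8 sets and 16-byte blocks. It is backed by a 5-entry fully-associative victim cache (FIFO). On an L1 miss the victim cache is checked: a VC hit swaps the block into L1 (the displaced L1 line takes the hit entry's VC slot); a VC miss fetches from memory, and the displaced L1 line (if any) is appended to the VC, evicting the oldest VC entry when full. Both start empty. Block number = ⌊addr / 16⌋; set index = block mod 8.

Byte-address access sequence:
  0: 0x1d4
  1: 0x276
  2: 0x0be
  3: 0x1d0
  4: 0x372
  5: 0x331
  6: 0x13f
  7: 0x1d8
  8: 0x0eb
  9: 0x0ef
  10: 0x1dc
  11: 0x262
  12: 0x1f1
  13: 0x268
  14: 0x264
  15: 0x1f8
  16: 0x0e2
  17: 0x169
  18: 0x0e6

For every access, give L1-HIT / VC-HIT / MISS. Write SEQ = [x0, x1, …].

  [0] addr=0x1d4 blk=29 s=5: MISS | VC []
  [1] addr=0x276 blk=39 s=7: MISS | VC []
  [2] addr=0xbe blk=11 s=3: MISS | VC []
  [3] addr=0x1d0 blk=29 s=5: L1-HIT | VC []
  [4] addr=0x372 blk=55 s=7: MISS | VC [39]
  [5] addr=0x331 blk=51 s=3: MISS | VC [39, 11]
  [6] addr=0x13f blk=19 s=3: MISS | VC [39, 11, 51]
  [7] addr=0x1d8 blk=29 s=5: L1-HIT | VC [39, 11, 51]
  [8] addr=0xeb blk=14 s=6: MISS | VC [39, 11, 51]
  [9] addr=0xef blk=14 s=6: L1-HIT | VC [39, 11, 51]
  [10] addr=0x1dc blk=29 s=5: L1-HIT | VC [39, 11, 51]
  [11] addr=0x262 blk=38 s=6: MISS | VC [39, 11, 51, 14]
  [12] addr=0x1f1 blk=31 s=7: MISS | VC [39, 11, 51, 14, 55]
  [13] addr=0x268 blk=38 s=6: L1-HIT | VC [39, 11, 51, 14, 55]
  [14] addr=0x264 blk=38 s=6: L1-HIT | VC [39, 11, 51, 14, 55]
  [15] addr=0x1f8 blk=31 s=7: L1-HIT | VC [39, 11, 51, 14, 55]
  [16] addr=0xe2 blk=14 s=6: VC-HIT | VC [39, 11, 51, 38, 55]
  [17] addr=0x169 blk=22 s=6: MISS | VC [11, 51, 38, 55, 14]
  [18] addr=0xe6 blk=14 s=6: VC-HIT | VC [11, 51, 38, 55, 22]

SEQ = [MISS, MISS, MISS, L1-HIT, MISS, MISS, MISS, L1-HIT, MISS, L1-HIT, L1-HIT, MISS, MISS, L1-HIT, L1-HIT, L1-HIT, VC-HIT, MISS, VC-HIT]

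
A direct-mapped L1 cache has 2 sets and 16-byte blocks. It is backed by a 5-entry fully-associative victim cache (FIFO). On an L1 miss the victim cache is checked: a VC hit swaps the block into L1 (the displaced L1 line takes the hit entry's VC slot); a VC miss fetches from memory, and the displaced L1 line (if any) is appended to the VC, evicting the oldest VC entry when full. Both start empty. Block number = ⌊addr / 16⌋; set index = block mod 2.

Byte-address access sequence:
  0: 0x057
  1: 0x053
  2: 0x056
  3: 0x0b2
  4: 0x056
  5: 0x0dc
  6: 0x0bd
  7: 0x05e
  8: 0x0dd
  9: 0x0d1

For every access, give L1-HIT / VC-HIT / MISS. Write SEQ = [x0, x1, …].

#0 0x57→b5/s1 MISS; vc=[]
#1 0x53→b5/s1 L1-HIT; vc=[]
#2 0x56→b5/s1 L1-HIT; vc=[]
#3 0xb2→b11/s1 MISS; vc=[5]
#4 0x56→b5/s1 VC-HIT; vc=[11]
#5 0xdc→b13/s1 MISS; vc=[11,5]
#6 0xbd→b11/s1 VC-HIT; vc=[13,5]
#7 0x5e→b5/s1 VC-HIT; vc=[13,11]
#8 0xdd→b13/s1 VC-HIT; vc=[5,11]
#9 0xd1→b13/s1 L1-HIT; vc=[5,11]

SEQ = [MISS, L1-HIT, L1-HIT, MISS, VC-HIT, MISS, VC-HIT, VC-HIT, VC-HIT, L1-HIT]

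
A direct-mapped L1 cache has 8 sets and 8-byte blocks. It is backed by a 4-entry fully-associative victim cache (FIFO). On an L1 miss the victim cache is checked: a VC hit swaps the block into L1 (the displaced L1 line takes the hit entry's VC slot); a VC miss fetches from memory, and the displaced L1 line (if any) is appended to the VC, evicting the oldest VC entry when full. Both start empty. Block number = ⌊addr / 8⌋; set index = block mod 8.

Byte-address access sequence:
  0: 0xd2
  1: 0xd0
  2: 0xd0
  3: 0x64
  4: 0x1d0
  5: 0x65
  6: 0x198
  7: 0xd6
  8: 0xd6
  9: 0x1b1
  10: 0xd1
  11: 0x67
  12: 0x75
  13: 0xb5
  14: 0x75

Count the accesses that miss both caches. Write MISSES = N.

MISSES = 7

0: 0xd2 (blk 26, set 2) → MISS  vc=[]
1: 0xd0 (blk 26, set 2) → L1-HIT  vc=[]
2: 0xd0 (blk 26, set 2) → L1-HIT  vc=[]
3: 0x64 (blk 12, set 4) → MISS  vc=[]
4: 0x1d0 (blk 58, set 2) → MISS  vc=[26]
5: 0x65 (blk 12, set 4) → L1-HIT  vc=[26]
6: 0x198 (blk 51, set 3) → MISS  vc=[26]
7: 0xd6 (blk 26, set 2) → VC-HIT  vc=[58]
8: 0xd6 (blk 26, set 2) → L1-HIT  vc=[58]
9: 0x1b1 (blk 54, set 6) → MISS  vc=[58]
10: 0xd1 (blk 26, set 2) → L1-HIT  vc=[58]
11: 0x67 (blk 12, set 4) → L1-HIT  vc=[58]
12: 0x75 (blk 14, set 6) → MISS  vc=[58, 54]
13: 0xb5 (blk 22, set 6) → MISS  vc=[58, 54, 14]
14: 0x75 (blk 14, set 6) → VC-HIT  vc=[58, 54, 22]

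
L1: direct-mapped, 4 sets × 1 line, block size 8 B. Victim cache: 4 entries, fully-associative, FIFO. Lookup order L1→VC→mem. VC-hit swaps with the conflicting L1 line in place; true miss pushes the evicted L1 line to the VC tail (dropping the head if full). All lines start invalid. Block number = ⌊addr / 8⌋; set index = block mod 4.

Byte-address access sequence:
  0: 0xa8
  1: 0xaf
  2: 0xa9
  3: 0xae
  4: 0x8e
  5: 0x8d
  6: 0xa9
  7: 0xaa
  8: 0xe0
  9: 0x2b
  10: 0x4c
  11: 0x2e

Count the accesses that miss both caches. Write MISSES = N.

MISSES = 5

#0 0xa8→b21/s1 MISS; vc=[]
#1 0xaf→b21/s1 L1-HIT; vc=[]
#2 0xa9→b21/s1 L1-HIT; vc=[]
#3 0xae→b21/s1 L1-HIT; vc=[]
#4 0x8e→b17/s1 MISS; vc=[21]
#5 0x8d→b17/s1 L1-HIT; vc=[21]
#6 0xa9→b21/s1 VC-HIT; vc=[17]
#7 0xaa→b21/s1 L1-HIT; vc=[17]
#8 0xe0→b28/s0 MISS; vc=[17]
#9 0x2b→b5/s1 MISS; vc=[17,21]
#10 0x4c→b9/s1 MISS; vc=[17,21,5]
#11 0x2e→b5/s1 VC-HIT; vc=[17,21,9]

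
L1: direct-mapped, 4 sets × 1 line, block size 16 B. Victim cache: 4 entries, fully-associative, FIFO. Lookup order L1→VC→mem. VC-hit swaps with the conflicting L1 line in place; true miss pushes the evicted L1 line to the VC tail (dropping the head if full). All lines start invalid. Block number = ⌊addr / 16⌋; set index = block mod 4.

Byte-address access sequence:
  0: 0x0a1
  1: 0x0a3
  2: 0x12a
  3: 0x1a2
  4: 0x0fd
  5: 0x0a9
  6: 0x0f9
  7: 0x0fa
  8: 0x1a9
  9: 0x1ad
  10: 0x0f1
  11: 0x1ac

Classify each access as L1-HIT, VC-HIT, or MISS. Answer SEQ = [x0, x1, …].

SEQ = [MISS, L1-HIT, MISS, MISS, MISS, VC-HIT, L1-HIT, L1-HIT, VC-HIT, L1-HIT, L1-HIT, L1-HIT]

0: 0xa1 (blk 10, set 2) → MISS  vc=[]
1: 0xa3 (blk 10, set 2) → L1-HIT  vc=[]
2: 0x12a (blk 18, set 2) → MISS  vc=[10]
3: 0x1a2 (blk 26, set 2) → MISS  vc=[10, 18]
4: 0xfd (blk 15, set 3) → MISS  vc=[10, 18]
5: 0xa9 (blk 10, set 2) → VC-HIT  vc=[26, 18]
6: 0xf9 (blk 15, set 3) → L1-HIT  vc=[26, 18]
7: 0xfa (blk 15, set 3) → L1-HIT  vc=[26, 18]
8: 0x1a9 (blk 26, set 2) → VC-HIT  vc=[10, 18]
9: 0x1ad (blk 26, set 2) → L1-HIT  vc=[10, 18]
10: 0xf1 (blk 15, set 3) → L1-HIT  vc=[10, 18]
11: 0x1ac (blk 26, set 2) → L1-HIT  vc=[10, 18]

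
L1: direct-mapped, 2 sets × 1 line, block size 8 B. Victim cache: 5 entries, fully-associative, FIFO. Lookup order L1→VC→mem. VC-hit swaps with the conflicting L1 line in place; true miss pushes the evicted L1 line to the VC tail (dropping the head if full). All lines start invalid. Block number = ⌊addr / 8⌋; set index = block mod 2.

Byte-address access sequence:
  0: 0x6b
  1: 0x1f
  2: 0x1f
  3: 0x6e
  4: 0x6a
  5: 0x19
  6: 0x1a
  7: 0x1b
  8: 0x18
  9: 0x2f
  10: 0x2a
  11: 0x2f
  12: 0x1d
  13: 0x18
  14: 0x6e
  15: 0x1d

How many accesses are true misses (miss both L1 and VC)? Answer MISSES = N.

0: 0x6b (blk 13, set 1) → MISS  vc=[]
1: 0x1f (blk 3, set 1) → MISS  vc=[13]
2: 0x1f (blk 3, set 1) → L1-HIT  vc=[13]
3: 0x6e (blk 13, set 1) → VC-HIT  vc=[3]
4: 0x6a (blk 13, set 1) → L1-HIT  vc=[3]
5: 0x19 (blk 3, set 1) → VC-HIT  vc=[13]
6: 0x1a (blk 3, set 1) → L1-HIT  vc=[13]
7: 0x1b (blk 3, set 1) → L1-HIT  vc=[13]
8: 0x18 (blk 3, set 1) → L1-HIT  vc=[13]
9: 0x2f (blk 5, set 1) → MISS  vc=[13, 3]
10: 0x2a (blk 5, set 1) → L1-HIT  vc=[13, 3]
11: 0x2f (blk 5, set 1) → L1-HIT  vc=[13, 3]
12: 0x1d (blk 3, set 1) → VC-HIT  vc=[13, 5]
13: 0x18 (blk 3, set 1) → L1-HIT  vc=[13, 5]
14: 0x6e (blk 13, set 1) → VC-HIT  vc=[3, 5]
15: 0x1d (blk 3, set 1) → VC-HIT  vc=[13, 5]

MISSES = 3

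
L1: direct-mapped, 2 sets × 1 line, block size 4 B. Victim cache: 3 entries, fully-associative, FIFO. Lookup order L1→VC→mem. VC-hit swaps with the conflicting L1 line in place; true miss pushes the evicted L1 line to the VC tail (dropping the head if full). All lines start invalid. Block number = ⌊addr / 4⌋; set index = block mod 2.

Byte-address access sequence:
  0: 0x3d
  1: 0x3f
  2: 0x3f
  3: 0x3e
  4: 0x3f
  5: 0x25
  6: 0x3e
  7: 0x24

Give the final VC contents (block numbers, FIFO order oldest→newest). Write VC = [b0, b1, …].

VC = [15]

  [0] addr=0x3d blk=15 s=1: MISS | VC []
  [1] addr=0x3f blk=15 s=1: L1-HIT | VC []
  [2] addr=0x3f blk=15 s=1: L1-HIT | VC []
  [3] addr=0x3e blk=15 s=1: L1-HIT | VC []
  [4] addr=0x3f blk=15 s=1: L1-HIT | VC []
  [5] addr=0x25 blk=9 s=1: MISS | VC [15]
  [6] addr=0x3e blk=15 s=1: VC-HIT | VC [9]
  [7] addr=0x24 blk=9 s=1: VC-HIT | VC [15]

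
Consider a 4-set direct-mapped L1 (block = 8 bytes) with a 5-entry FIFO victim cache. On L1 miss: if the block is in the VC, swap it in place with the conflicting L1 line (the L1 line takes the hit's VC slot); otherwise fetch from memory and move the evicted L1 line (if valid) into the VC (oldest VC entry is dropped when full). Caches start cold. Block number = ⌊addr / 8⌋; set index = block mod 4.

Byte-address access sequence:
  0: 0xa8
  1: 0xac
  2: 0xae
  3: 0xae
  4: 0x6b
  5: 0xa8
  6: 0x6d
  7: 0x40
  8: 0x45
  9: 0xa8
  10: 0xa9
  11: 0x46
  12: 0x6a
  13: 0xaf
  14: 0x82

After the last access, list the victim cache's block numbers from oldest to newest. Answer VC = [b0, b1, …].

  [0] addr=0xa8 blk=21 s=1: MISS | VC []
  [1] addr=0xac blk=21 s=1: L1-HIT | VC []
  [2] addr=0xae blk=21 s=1: L1-HIT | VC []
  [3] addr=0xae blk=21 s=1: L1-HIT | VC []
  [4] addr=0x6b blk=13 s=1: MISS | VC [21]
  [5] addr=0xa8 blk=21 s=1: VC-HIT | VC [13]
  [6] addr=0x6d blk=13 s=1: VC-HIT | VC [21]
  [7] addr=0x40 blk=8 s=0: MISS | VC [21]
  [8] addr=0x45 blk=8 s=0: L1-HIT | VC [21]
  [9] addr=0xa8 blk=21 s=1: VC-HIT | VC [13]
  [10] addr=0xa9 blk=21 s=1: L1-HIT | VC [13]
  [11] addr=0x46 blk=8 s=0: L1-HIT | VC [13]
  [12] addr=0x6a blk=13 s=1: VC-HIT | VC [21]
  [13] addr=0xaf blk=21 s=1: VC-HIT | VC [13]
  [14] addr=0x82 blk=16 s=0: MISS | VC [13, 8]

VC = [13, 8]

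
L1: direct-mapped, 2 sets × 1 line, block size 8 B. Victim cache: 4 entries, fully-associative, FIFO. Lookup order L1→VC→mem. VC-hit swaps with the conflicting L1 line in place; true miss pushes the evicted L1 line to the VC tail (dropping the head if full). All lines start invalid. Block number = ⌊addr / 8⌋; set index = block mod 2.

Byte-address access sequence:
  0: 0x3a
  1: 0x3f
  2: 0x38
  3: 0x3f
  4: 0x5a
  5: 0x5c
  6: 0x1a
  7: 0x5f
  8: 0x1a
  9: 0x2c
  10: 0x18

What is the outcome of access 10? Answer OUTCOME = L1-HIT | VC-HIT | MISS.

OUTCOME = VC-HIT

0: 0x3a (blk 7, set 1) → MISS  vc=[]
1: 0x3f (blk 7, set 1) → L1-HIT  vc=[]
2: 0x38 (blk 7, set 1) → L1-HIT  vc=[]
3: 0x3f (blk 7, set 1) → L1-HIT  vc=[]
4: 0x5a (blk 11, set 1) → MISS  vc=[7]
5: 0x5c (blk 11, set 1) → L1-HIT  vc=[7]
6: 0x1a (blk 3, set 1) → MISS  vc=[7, 11]
7: 0x5f (blk 11, set 1) → VC-HIT  vc=[7, 3]
8: 0x1a (blk 3, set 1) → VC-HIT  vc=[7, 11]
9: 0x2c (blk 5, set 1) → MISS  vc=[7, 11, 3]
10: 0x18 (blk 3, set 1) → VC-HIT  vc=[7, 11, 5]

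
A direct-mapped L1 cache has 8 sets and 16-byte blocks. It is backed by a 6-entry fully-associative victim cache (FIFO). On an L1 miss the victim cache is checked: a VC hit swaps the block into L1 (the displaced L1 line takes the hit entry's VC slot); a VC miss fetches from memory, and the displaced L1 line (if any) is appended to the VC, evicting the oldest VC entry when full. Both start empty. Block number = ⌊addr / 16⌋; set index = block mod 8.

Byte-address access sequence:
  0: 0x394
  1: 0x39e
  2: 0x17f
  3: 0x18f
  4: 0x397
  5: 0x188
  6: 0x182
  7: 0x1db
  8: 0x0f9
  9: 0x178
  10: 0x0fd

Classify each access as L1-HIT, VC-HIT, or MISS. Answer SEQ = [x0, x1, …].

SEQ = [MISS, L1-HIT, MISS, MISS, L1-HIT, L1-HIT, L1-HIT, MISS, MISS, VC-HIT, VC-HIT]

0: 0x394 (blk 57, set 1) → MISS  vc=[]
1: 0x39e (blk 57, set 1) → L1-HIT  vc=[]
2: 0x17f (blk 23, set 7) → MISS  vc=[]
3: 0x18f (blk 24, set 0) → MISS  vc=[]
4: 0x397 (blk 57, set 1) → L1-HIT  vc=[]
5: 0x188 (blk 24, set 0) → L1-HIT  vc=[]
6: 0x182 (blk 24, set 0) → L1-HIT  vc=[]
7: 0x1db (blk 29, set 5) → MISS  vc=[]
8: 0xf9 (blk 15, set 7) → MISS  vc=[23]
9: 0x178 (blk 23, set 7) → VC-HIT  vc=[15]
10: 0xfd (blk 15, set 7) → VC-HIT  vc=[23]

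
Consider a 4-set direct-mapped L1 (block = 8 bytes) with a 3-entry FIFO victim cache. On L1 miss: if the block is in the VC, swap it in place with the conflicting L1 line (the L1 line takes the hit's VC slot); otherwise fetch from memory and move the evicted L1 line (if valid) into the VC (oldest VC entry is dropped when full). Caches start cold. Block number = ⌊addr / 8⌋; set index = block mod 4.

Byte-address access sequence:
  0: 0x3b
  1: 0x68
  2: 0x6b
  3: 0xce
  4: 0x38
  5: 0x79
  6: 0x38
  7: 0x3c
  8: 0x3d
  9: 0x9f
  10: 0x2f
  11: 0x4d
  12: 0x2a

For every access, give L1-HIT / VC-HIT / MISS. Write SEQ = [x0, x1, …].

SEQ = [MISS, MISS, L1-HIT, MISS, L1-HIT, MISS, VC-HIT, L1-HIT, L1-HIT, MISS, MISS, MISS, VC-HIT]

  [0] addr=0x3b blk=7 s=3: MISS | VC []
  [1] addr=0x68 blk=13 s=1: MISS | VC []
  [2] addr=0x6b blk=13 s=1: L1-HIT | VC []
  [3] addr=0xce blk=25 s=1: MISS | VC [13]
  [4] addr=0x38 blk=7 s=3: L1-HIT | VC [13]
  [5] addr=0x79 blk=15 s=3: MISS | VC [13, 7]
  [6] addr=0x38 blk=7 s=3: VC-HIT | VC [13, 15]
  [7] addr=0x3c blk=7 s=3: L1-HIT | VC [13, 15]
  [8] addr=0x3d blk=7 s=3: L1-HIT | VC [13, 15]
  [9] addr=0x9f blk=19 s=3: MISS | VC [13, 15, 7]
  [10] addr=0x2f blk=5 s=1: MISS | VC [15, 7, 25]
  [11] addr=0x4d blk=9 s=1: MISS | VC [7, 25, 5]
  [12] addr=0x2a blk=5 s=1: VC-HIT | VC [7, 25, 9]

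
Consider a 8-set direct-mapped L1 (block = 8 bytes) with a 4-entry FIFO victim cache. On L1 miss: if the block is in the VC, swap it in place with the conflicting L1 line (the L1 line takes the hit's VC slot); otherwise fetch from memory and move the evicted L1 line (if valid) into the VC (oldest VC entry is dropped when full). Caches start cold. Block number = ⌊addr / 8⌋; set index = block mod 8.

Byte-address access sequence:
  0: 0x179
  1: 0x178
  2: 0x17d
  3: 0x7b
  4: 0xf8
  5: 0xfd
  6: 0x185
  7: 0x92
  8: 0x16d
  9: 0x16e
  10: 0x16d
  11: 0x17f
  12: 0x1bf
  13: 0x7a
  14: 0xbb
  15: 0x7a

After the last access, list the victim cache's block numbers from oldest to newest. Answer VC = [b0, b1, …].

0: 0x179 (blk 47, set 7) → MISS  vc=[]
1: 0x178 (blk 47, set 7) → L1-HIT  vc=[]
2: 0x17d (blk 47, set 7) → L1-HIT  vc=[]
3: 0x7b (blk 15, set 7) → MISS  vc=[47]
4: 0xf8 (blk 31, set 7) → MISS  vc=[47, 15]
5: 0xfd (blk 31, set 7) → L1-HIT  vc=[47, 15]
6: 0x185 (blk 48, set 0) → MISS  vc=[47, 15]
7: 0x92 (blk 18, set 2) → MISS  vc=[47, 15]
8: 0x16d (blk 45, set 5) → MISS  vc=[47, 15]
9: 0x16e (blk 45, set 5) → L1-HIT  vc=[47, 15]
10: 0x16d (blk 45, set 5) → L1-HIT  vc=[47, 15]
11: 0x17f (blk 47, set 7) → VC-HIT  vc=[31, 15]
12: 0x1bf (blk 55, set 7) → MISS  vc=[31, 15, 47]
13: 0x7a (blk 15, set 7) → VC-HIT  vc=[31, 55, 47]
14: 0xbb (blk 23, set 7) → MISS  vc=[31, 55, 47, 15]
15: 0x7a (blk 15, set 7) → VC-HIT  vc=[31, 55, 47, 23]

VC = [31, 55, 47, 23]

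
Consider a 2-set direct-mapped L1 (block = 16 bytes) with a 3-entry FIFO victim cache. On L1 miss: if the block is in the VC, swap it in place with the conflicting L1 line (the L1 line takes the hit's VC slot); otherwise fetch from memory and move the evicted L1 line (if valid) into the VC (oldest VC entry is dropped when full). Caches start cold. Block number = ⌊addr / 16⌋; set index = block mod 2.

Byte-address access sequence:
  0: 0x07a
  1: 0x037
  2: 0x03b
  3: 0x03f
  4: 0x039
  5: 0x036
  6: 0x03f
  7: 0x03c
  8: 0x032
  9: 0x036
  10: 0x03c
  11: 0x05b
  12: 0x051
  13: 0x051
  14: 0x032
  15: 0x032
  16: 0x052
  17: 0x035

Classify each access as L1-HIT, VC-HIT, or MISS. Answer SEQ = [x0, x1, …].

SEQ = [MISS, MISS, L1-HIT, L1-HIT, L1-HIT, L1-HIT, L1-HIT, L1-HIT, L1-HIT, L1-HIT, L1-HIT, MISS, L1-HIT, L1-HIT, VC-HIT, L1-HIT, VC-HIT, VC-HIT]

  [0] addr=0x7a blk=7 s=1: MISS | VC []
  [1] addr=0x37 blk=3 s=1: MISS | VC [7]
  [2] addr=0x3b blk=3 s=1: L1-HIT | VC [7]
  [3] addr=0x3f blk=3 s=1: L1-HIT | VC [7]
  [4] addr=0x39 blk=3 s=1: L1-HIT | VC [7]
  [5] addr=0x36 blk=3 s=1: L1-HIT | VC [7]
  [6] addr=0x3f blk=3 s=1: L1-HIT | VC [7]
  [7] addr=0x3c blk=3 s=1: L1-HIT | VC [7]
  [8] addr=0x32 blk=3 s=1: L1-HIT | VC [7]
  [9] addr=0x36 blk=3 s=1: L1-HIT | VC [7]
  [10] addr=0x3c blk=3 s=1: L1-HIT | VC [7]
  [11] addr=0x5b blk=5 s=1: MISS | VC [7, 3]
  [12] addr=0x51 blk=5 s=1: L1-HIT | VC [7, 3]
  [13] addr=0x51 blk=5 s=1: L1-HIT | VC [7, 3]
  [14] addr=0x32 blk=3 s=1: VC-HIT | VC [7, 5]
  [15] addr=0x32 blk=3 s=1: L1-HIT | VC [7, 5]
  [16] addr=0x52 blk=5 s=1: VC-HIT | VC [7, 3]
  [17] addr=0x35 blk=3 s=1: VC-HIT | VC [7, 5]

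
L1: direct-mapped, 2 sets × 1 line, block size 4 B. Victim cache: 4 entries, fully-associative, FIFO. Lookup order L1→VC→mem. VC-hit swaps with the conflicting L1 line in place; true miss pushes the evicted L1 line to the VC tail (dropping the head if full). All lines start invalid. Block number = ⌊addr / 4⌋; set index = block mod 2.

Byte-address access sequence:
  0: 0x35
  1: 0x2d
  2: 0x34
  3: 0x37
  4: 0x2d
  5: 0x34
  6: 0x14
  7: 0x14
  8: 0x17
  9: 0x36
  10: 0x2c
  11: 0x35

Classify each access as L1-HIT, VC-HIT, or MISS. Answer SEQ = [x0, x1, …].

  [0] addr=0x35 blk=13 s=1: MISS | VC []
  [1] addr=0x2d blk=11 s=1: MISS | VC [13]
  [2] addr=0x34 blk=13 s=1: VC-HIT | VC [11]
  [3] addr=0x37 blk=13 s=1: L1-HIT | VC [11]
  [4] addr=0x2d blk=11 s=1: VC-HIT | VC [13]
  [5] addr=0x34 blk=13 s=1: VC-HIT | VC [11]
  [6] addr=0x14 blk=5 s=1: MISS | VC [11, 13]
  [7] addr=0x14 blk=5 s=1: L1-HIT | VC [11, 13]
  [8] addr=0x17 blk=5 s=1: L1-HIT | VC [11, 13]
  [9] addr=0x36 blk=13 s=1: VC-HIT | VC [11, 5]
  [10] addr=0x2c blk=11 s=1: VC-HIT | VC [13, 5]
  [11] addr=0x35 blk=13 s=1: VC-HIT | VC [11, 5]

SEQ = [MISS, MISS, VC-HIT, L1-HIT, VC-HIT, VC-HIT, MISS, L1-HIT, L1-HIT, VC-HIT, VC-HIT, VC-HIT]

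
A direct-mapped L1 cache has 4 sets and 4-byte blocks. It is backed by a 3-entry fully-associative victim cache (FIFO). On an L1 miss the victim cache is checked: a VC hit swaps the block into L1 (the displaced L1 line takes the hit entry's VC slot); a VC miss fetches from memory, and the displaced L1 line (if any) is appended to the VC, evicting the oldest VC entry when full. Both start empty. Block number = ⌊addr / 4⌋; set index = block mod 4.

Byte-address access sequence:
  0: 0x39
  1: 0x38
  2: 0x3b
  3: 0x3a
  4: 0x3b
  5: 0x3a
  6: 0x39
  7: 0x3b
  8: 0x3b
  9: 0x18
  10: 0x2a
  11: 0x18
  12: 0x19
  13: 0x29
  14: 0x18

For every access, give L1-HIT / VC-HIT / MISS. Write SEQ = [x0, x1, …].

0: 0x39 (blk 14, set 2) → MISS  vc=[]
1: 0x38 (blk 14, set 2) → L1-HIT  vc=[]
2: 0x3b (blk 14, set 2) → L1-HIT  vc=[]
3: 0x3a (blk 14, set 2) → L1-HIT  vc=[]
4: 0x3b (blk 14, set 2) → L1-HIT  vc=[]
5: 0x3a (blk 14, set 2) → L1-HIT  vc=[]
6: 0x39 (blk 14, set 2) → L1-HIT  vc=[]
7: 0x3b (blk 14, set 2) → L1-HIT  vc=[]
8: 0x3b (blk 14, set 2) → L1-HIT  vc=[]
9: 0x18 (blk 6, set 2) → MISS  vc=[14]
10: 0x2a (blk 10, set 2) → MISS  vc=[14, 6]
11: 0x18 (blk 6, set 2) → VC-HIT  vc=[14, 10]
12: 0x19 (blk 6, set 2) → L1-HIT  vc=[14, 10]
13: 0x29 (blk 10, set 2) → VC-HIT  vc=[14, 6]
14: 0x18 (blk 6, set 2) → VC-HIT  vc=[14, 10]

SEQ = [MISS, L1-HIT, L1-HIT, L1-HIT, L1-HIT, L1-HIT, L1-HIT, L1-HIT, L1-HIT, MISS, MISS, VC-HIT, L1-HIT, VC-HIT, VC-HIT]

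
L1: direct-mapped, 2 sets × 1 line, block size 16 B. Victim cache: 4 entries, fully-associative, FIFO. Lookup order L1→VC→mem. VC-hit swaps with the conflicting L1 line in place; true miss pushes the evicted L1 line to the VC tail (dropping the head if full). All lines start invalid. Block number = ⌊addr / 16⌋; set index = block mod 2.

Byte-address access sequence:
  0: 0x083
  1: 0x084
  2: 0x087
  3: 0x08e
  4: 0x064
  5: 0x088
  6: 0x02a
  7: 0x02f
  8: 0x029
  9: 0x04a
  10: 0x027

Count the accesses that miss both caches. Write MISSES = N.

#0 0x83→b8/s0 MISS; vc=[]
#1 0x84→b8/s0 L1-HIT; vc=[]
#2 0x87→b8/s0 L1-HIT; vc=[]
#3 0x8e→b8/s0 L1-HIT; vc=[]
#4 0x64→b6/s0 MISS; vc=[8]
#5 0x88→b8/s0 VC-HIT; vc=[6]
#6 0x2a→b2/s0 MISS; vc=[6,8]
#7 0x2f→b2/s0 L1-HIT; vc=[6,8]
#8 0x29→b2/s0 L1-HIT; vc=[6,8]
#9 0x4a→b4/s0 MISS; vc=[6,8,2]
#10 0x27→b2/s0 VC-HIT; vc=[6,8,4]

MISSES = 4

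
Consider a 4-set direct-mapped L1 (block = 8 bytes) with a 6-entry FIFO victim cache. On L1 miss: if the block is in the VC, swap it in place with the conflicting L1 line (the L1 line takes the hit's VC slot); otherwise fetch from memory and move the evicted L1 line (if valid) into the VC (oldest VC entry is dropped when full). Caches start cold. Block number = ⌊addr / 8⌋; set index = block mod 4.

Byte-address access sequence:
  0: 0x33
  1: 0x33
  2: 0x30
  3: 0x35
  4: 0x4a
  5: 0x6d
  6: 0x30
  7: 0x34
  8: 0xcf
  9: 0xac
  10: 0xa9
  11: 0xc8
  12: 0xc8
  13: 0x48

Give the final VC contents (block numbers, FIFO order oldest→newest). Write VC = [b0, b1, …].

VC = [25, 13, 21]

  [0] addr=0x33 blk=6 s=2: MISS | VC []
  [1] addr=0x33 blk=6 s=2: L1-HIT | VC []
  [2] addr=0x30 blk=6 s=2: L1-HIT | VC []
  [3] addr=0x35 blk=6 s=2: L1-HIT | VC []
  [4] addr=0x4a blk=9 s=1: MISS | VC []
  [5] addr=0x6d blk=13 s=1: MISS | VC [9]
  [6] addr=0x30 blk=6 s=2: L1-HIT | VC [9]
  [7] addr=0x34 blk=6 s=2: L1-HIT | VC [9]
  [8] addr=0xcf blk=25 s=1: MISS | VC [9, 13]
  [9] addr=0xac blk=21 s=1: MISS | VC [9, 13, 25]
  [10] addr=0xa9 blk=21 s=1: L1-HIT | VC [9, 13, 25]
  [11] addr=0xc8 blk=25 s=1: VC-HIT | VC [9, 13, 21]
  [12] addr=0xc8 blk=25 s=1: L1-HIT | VC [9, 13, 21]
  [13] addr=0x48 blk=9 s=1: VC-HIT | VC [25, 13, 21]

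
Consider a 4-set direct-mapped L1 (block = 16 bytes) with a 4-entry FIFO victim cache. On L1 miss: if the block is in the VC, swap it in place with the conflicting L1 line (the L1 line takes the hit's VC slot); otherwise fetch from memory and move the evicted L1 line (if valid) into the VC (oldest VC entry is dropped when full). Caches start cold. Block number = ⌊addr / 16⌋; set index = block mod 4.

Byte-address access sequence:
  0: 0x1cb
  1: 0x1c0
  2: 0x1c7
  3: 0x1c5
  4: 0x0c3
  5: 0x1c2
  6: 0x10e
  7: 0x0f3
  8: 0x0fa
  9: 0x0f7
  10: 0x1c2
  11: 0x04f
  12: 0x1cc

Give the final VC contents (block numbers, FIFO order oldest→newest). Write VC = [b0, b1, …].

VC = [12, 16, 4]

  [0] addr=0x1cb blk=28 s=0: MISS | VC []
  [1] addr=0x1c0 blk=28 s=0: L1-HIT | VC []
  [2] addr=0x1c7 blk=28 s=0: L1-HIT | VC []
  [3] addr=0x1c5 blk=28 s=0: L1-HIT | VC []
  [4] addr=0xc3 blk=12 s=0: MISS | VC [28]
  [5] addr=0x1c2 blk=28 s=0: VC-HIT | VC [12]
  [6] addr=0x10e blk=16 s=0: MISS | VC [12, 28]
  [7] addr=0xf3 blk=15 s=3: MISS | VC [12, 28]
  [8] addr=0xfa blk=15 s=3: L1-HIT | VC [12, 28]
  [9] addr=0xf7 blk=15 s=3: L1-HIT | VC [12, 28]
  [10] addr=0x1c2 blk=28 s=0: VC-HIT | VC [12, 16]
  [11] addr=0x4f blk=4 s=0: MISS | VC [12, 16, 28]
  [12] addr=0x1cc blk=28 s=0: VC-HIT | VC [12, 16, 4]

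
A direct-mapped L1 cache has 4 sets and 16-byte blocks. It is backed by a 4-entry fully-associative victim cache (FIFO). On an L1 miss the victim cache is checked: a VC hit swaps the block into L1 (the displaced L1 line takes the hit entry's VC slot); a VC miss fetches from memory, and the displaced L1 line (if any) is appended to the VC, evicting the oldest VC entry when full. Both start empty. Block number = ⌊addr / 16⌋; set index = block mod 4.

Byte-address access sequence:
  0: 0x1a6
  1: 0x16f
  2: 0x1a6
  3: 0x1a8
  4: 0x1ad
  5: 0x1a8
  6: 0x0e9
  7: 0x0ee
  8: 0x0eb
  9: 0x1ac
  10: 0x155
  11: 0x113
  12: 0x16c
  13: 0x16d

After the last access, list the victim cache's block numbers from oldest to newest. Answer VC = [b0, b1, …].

  [0] addr=0x1a6 blk=26 s=2: MISS | VC []
  [1] addr=0x16f blk=22 s=2: MISS | VC [26]
  [2] addr=0x1a6 blk=26 s=2: VC-HIT | VC [22]
  [3] addr=0x1a8 blk=26 s=2: L1-HIT | VC [22]
  [4] addr=0x1ad blk=26 s=2: L1-HIT | VC [22]
  [5] addr=0x1a8 blk=26 s=2: L1-HIT | VC [22]
  [6] addr=0xe9 blk=14 s=2: MISS | VC [22, 26]
  [7] addr=0xee blk=14 s=2: L1-HIT | VC [22, 26]
  [8] addr=0xeb blk=14 s=2: L1-HIT | VC [22, 26]
  [9] addr=0x1ac blk=26 s=2: VC-HIT | VC [22, 14]
  [10] addr=0x155 blk=21 s=1: MISS | VC [22, 14]
  [11] addr=0x113 blk=17 s=1: MISS | VC [22, 14, 21]
  [12] addr=0x16c blk=22 s=2: VC-HIT | VC [26, 14, 21]
  [13] addr=0x16d blk=22 s=2: L1-HIT | VC [26, 14, 21]

VC = [26, 14, 21]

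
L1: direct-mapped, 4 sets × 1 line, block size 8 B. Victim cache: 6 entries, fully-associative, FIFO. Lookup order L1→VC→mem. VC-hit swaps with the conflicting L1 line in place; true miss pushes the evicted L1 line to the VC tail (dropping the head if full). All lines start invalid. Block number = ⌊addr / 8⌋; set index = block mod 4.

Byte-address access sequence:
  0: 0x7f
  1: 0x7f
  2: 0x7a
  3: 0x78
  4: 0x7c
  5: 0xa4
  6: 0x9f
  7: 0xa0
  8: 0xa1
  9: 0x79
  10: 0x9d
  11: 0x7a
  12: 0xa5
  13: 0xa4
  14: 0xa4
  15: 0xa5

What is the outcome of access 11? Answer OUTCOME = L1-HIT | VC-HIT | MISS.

0: 0x7f (blk 15, set 3) → MISS  vc=[]
1: 0x7f (blk 15, set 3) → L1-HIT  vc=[]
2: 0x7a (blk 15, set 3) → L1-HIT  vc=[]
3: 0x78 (blk 15, set 3) → L1-HIT  vc=[]
4: 0x7c (blk 15, set 3) → L1-HIT  vc=[]
5: 0xa4 (blk 20, set 0) → MISS  vc=[]
6: 0x9f (blk 19, set 3) → MISS  vc=[15]
7: 0xa0 (blk 20, set 0) → L1-HIT  vc=[15]
8: 0xa1 (blk 20, set 0) → L1-HIT  vc=[15]
9: 0x79 (blk 15, set 3) → VC-HIT  vc=[19]
10: 0x9d (blk 19, set 3) → VC-HIT  vc=[15]
11: 0x7a (blk 15, set 3) → VC-HIT  vc=[19]
12: 0xa5 (blk 20, set 0) → L1-HIT  vc=[19]
13: 0xa4 (blk 20, set 0) → L1-HIT  vc=[19]
14: 0xa4 (blk 20, set 0) → L1-HIT  vc=[19]
15: 0xa5 (blk 20, set 0) → L1-HIT  vc=[19]

OUTCOME = VC-HIT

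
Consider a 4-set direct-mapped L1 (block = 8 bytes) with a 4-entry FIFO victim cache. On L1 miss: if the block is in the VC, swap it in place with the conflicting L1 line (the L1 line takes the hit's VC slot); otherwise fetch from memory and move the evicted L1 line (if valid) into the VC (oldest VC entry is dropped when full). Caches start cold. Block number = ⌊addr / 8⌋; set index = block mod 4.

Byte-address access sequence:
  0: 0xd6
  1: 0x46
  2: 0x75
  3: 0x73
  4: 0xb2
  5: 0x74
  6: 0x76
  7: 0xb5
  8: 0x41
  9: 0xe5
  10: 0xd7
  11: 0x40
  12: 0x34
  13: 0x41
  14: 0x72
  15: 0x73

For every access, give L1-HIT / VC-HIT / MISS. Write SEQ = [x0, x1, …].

SEQ = [MISS, MISS, MISS, L1-HIT, MISS, VC-HIT, L1-HIT, VC-HIT, L1-HIT, MISS, VC-HIT, VC-HIT, MISS, L1-HIT, VC-HIT, L1-HIT]

0: 0xd6 (blk 26, set 2) → MISS  vc=[]
1: 0x46 (blk 8, set 0) → MISS  vc=[]
2: 0x75 (blk 14, set 2) → MISS  vc=[26]
3: 0x73 (blk 14, set 2) → L1-HIT  vc=[26]
4: 0xb2 (blk 22, set 2) → MISS  vc=[26, 14]
5: 0x74 (blk 14, set 2) → VC-HIT  vc=[26, 22]
6: 0x76 (blk 14, set 2) → L1-HIT  vc=[26, 22]
7: 0xb5 (blk 22, set 2) → VC-HIT  vc=[26, 14]
8: 0x41 (blk 8, set 0) → L1-HIT  vc=[26, 14]
9: 0xe5 (blk 28, set 0) → MISS  vc=[26, 14, 8]
10: 0xd7 (blk 26, set 2) → VC-HIT  vc=[22, 14, 8]
11: 0x40 (blk 8, set 0) → VC-HIT  vc=[22, 14, 28]
12: 0x34 (blk 6, set 2) → MISS  vc=[22, 14, 28, 26]
13: 0x41 (blk 8, set 0) → L1-HIT  vc=[22, 14, 28, 26]
14: 0x72 (blk 14, set 2) → VC-HIT  vc=[22, 6, 28, 26]
15: 0x73 (blk 14, set 2) → L1-HIT  vc=[22, 6, 28, 26]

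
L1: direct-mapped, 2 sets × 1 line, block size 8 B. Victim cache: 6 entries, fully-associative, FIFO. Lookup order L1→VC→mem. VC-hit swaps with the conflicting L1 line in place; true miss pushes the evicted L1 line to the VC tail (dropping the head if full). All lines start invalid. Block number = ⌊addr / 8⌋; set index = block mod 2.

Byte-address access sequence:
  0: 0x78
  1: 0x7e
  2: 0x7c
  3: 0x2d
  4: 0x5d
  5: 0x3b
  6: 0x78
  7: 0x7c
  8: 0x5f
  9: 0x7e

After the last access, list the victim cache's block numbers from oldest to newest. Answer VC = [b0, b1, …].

VC = [7, 5, 11]

  [0] addr=0x78 blk=15 s=1: MISS | VC []
  [1] addr=0x7e blk=15 s=1: L1-HIT | VC []
  [2] addr=0x7c blk=15 s=1: L1-HIT | VC []
  [3] addr=0x2d blk=5 s=1: MISS | VC [15]
  [4] addr=0x5d blk=11 s=1: MISS | VC [15, 5]
  [5] addr=0x3b blk=7 s=1: MISS | VC [15, 5, 11]
  [6] addr=0x78 blk=15 s=1: VC-HIT | VC [7, 5, 11]
  [7] addr=0x7c blk=15 s=1: L1-HIT | VC [7, 5, 11]
  [8] addr=0x5f blk=11 s=1: VC-HIT | VC [7, 5, 15]
  [9] addr=0x7e blk=15 s=1: VC-HIT | VC [7, 5, 11]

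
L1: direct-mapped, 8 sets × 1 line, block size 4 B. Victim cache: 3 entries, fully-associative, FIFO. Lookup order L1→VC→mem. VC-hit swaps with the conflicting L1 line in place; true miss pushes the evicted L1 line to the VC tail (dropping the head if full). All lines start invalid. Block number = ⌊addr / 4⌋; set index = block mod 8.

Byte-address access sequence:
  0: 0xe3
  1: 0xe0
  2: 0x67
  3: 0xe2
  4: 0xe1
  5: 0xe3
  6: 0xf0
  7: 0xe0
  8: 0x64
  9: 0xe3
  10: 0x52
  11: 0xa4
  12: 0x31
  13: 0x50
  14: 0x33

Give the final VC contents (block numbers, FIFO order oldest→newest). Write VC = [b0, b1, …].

#0 0xe3→b56/s0 MISS; vc=[]
#1 0xe0→b56/s0 L1-HIT; vc=[]
#2 0x67→b25/s1 MISS; vc=[]
#3 0xe2→b56/s0 L1-HIT; vc=[]
#4 0xe1→b56/s0 L1-HIT; vc=[]
#5 0xe3→b56/s0 L1-HIT; vc=[]
#6 0xf0→b60/s4 MISS; vc=[]
#7 0xe0→b56/s0 L1-HIT; vc=[]
#8 0x64→b25/s1 L1-HIT; vc=[]
#9 0xe3→b56/s0 L1-HIT; vc=[]
#10 0x52→b20/s4 MISS; vc=[60]
#11 0xa4→b41/s1 MISS; vc=[60,25]
#12 0x31→b12/s4 MISS; vc=[60,25,20]
#13 0x50→b20/s4 VC-HIT; vc=[60,25,12]
#14 0x33→b12/s4 VC-HIT; vc=[60,25,20]

VC = [60, 25, 20]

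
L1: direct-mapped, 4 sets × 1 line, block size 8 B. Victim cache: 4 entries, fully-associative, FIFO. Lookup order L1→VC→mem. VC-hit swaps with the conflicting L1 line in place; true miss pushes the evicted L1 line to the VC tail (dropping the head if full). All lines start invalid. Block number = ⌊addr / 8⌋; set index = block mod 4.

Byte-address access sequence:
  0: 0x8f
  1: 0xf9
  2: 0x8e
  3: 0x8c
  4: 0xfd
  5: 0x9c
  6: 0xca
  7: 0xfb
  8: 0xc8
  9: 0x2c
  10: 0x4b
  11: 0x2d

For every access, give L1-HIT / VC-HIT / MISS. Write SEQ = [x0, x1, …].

SEQ = [MISS, MISS, L1-HIT, L1-HIT, L1-HIT, MISS, MISS, VC-HIT, L1-HIT, MISS, MISS, VC-HIT]

0: 0x8f (blk 17, set 1) → MISS  vc=[]
1: 0xf9 (blk 31, set 3) → MISS  vc=[]
2: 0x8e (blk 17, set 1) → L1-HIT  vc=[]
3: 0x8c (blk 17, set 1) → L1-HIT  vc=[]
4: 0xfd (blk 31, set 3) → L1-HIT  vc=[]
5: 0x9c (blk 19, set 3) → MISS  vc=[31]
6: 0xca (blk 25, set 1) → MISS  vc=[31, 17]
7: 0xfb (blk 31, set 3) → VC-HIT  vc=[19, 17]
8: 0xc8 (blk 25, set 1) → L1-HIT  vc=[19, 17]
9: 0x2c (blk 5, set 1) → MISS  vc=[19, 17, 25]
10: 0x4b (blk 9, set 1) → MISS  vc=[19, 17, 25, 5]
11: 0x2d (blk 5, set 1) → VC-HIT  vc=[19, 17, 25, 9]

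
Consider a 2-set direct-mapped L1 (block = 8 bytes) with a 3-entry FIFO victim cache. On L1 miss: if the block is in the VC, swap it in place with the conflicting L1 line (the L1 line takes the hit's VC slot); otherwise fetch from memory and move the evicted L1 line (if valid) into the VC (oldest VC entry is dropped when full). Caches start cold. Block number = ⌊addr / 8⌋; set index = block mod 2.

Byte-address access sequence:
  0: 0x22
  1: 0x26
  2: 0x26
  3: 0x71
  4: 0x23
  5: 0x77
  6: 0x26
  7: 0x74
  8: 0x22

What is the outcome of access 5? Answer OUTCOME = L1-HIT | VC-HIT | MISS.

OUTCOME = VC-HIT

#0 0x22→b4/s0 MISS; vc=[]
#1 0x26→b4/s0 L1-HIT; vc=[]
#2 0x26→b4/s0 L1-HIT; vc=[]
#3 0x71→b14/s0 MISS; vc=[4]
#4 0x23→b4/s0 VC-HIT; vc=[14]
#5 0x77→b14/s0 VC-HIT; vc=[4]
#6 0x26→b4/s0 VC-HIT; vc=[14]
#7 0x74→b14/s0 VC-HIT; vc=[4]
#8 0x22→b4/s0 VC-HIT; vc=[14]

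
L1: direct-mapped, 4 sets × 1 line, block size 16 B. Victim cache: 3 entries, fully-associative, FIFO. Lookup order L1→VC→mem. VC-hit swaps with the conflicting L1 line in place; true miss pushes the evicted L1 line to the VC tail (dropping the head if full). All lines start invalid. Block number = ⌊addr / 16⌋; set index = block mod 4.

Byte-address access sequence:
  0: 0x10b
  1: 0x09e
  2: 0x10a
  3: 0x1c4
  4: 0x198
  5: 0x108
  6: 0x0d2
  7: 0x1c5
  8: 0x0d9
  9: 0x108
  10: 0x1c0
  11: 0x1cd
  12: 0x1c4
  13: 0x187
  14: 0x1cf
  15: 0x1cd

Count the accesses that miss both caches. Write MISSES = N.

MISSES = 6

  [0] addr=0x10b blk=16 s=0: MISS | VC []
  [1] addr=0x9e blk=9 s=1: MISS | VC []
  [2] addr=0x10a blk=16 s=0: L1-HIT | VC []
  [3] addr=0x1c4 blk=28 s=0: MISS | VC [16]
  [4] addr=0x198 blk=25 s=1: MISS | VC [16, 9]
  [5] addr=0x108 blk=16 s=0: VC-HIT | VC [28, 9]
  [6] addr=0xd2 blk=13 s=1: MISS | VC [28, 9, 25]
  [7] addr=0x1c5 blk=28 s=0: VC-HIT | VC [16, 9, 25]
  [8] addr=0xd9 blk=13 s=1: L1-HIT | VC [16, 9, 25]
  [9] addr=0x108 blk=16 s=0: VC-HIT | VC [28, 9, 25]
  [10] addr=0x1c0 blk=28 s=0: VC-HIT | VC [16, 9, 25]
  [11] addr=0x1cd blk=28 s=0: L1-HIT | VC [16, 9, 25]
  [12] addr=0x1c4 blk=28 s=0: L1-HIT | VC [16, 9, 25]
  [13] addr=0x187 blk=24 s=0: MISS | VC [9, 25, 28]
  [14] addr=0x1cf blk=28 s=0: VC-HIT | VC [9, 25, 24]
  [15] addr=0x1cd blk=28 s=0: L1-HIT | VC [9, 25, 24]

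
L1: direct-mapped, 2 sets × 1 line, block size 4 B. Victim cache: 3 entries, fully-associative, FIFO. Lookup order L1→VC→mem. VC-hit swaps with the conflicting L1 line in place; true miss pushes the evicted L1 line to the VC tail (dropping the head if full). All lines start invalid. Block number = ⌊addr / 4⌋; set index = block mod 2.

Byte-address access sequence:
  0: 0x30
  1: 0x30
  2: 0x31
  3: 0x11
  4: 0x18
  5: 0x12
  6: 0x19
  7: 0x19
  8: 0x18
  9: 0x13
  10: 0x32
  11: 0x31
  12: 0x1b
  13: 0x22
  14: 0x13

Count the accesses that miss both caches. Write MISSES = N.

#0 0x30→b12/s0 MISS; vc=[]
#1 0x30→b12/s0 L1-HIT; vc=[]
#2 0x31→b12/s0 L1-HIT; vc=[]
#3 0x11→b4/s0 MISS; vc=[12]
#4 0x18→b6/s0 MISS; vc=[12,4]
#5 0x12→b4/s0 VC-HIT; vc=[12,6]
#6 0x19→b6/s0 VC-HIT; vc=[12,4]
#7 0x19→b6/s0 L1-HIT; vc=[12,4]
#8 0x18→b6/s0 L1-HIT; vc=[12,4]
#9 0x13→b4/s0 VC-HIT; vc=[12,6]
#10 0x32→b12/s0 VC-HIT; vc=[4,6]
#11 0x31→b12/s0 L1-HIT; vc=[4,6]
#12 0x1b→b6/s0 VC-HIT; vc=[4,12]
#13 0x22→b8/s0 MISS; vc=[4,12,6]
#14 0x13→b4/s0 VC-HIT; vc=[8,12,6]

MISSES = 4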